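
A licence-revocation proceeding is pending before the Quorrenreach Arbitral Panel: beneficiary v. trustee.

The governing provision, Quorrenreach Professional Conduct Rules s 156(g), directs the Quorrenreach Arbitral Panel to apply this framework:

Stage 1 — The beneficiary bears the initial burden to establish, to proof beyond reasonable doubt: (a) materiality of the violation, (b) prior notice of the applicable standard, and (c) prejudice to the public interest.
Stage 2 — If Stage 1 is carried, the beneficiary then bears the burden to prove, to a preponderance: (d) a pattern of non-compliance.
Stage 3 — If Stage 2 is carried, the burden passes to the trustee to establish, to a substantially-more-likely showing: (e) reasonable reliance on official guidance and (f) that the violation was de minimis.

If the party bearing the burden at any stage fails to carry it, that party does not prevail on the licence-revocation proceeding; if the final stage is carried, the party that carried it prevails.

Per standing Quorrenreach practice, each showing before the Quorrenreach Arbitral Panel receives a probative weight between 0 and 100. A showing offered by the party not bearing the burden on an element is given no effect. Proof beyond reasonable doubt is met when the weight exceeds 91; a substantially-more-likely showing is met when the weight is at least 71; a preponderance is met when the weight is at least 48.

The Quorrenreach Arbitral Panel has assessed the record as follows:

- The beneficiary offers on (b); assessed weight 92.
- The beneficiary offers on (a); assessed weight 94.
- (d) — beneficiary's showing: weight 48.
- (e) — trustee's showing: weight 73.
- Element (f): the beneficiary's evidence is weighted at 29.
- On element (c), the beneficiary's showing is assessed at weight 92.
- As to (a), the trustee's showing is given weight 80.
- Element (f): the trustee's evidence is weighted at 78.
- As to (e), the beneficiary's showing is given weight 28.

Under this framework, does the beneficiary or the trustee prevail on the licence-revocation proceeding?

trustee

At Stage 1 the beneficiary must meet proof beyond reasonable doubt (weight exceeds 91): on (a) the weight is 94 (the trustee's 80 is given no effect), > 91, so (a) meets the standard; on (b) the weight is 92, > 91, so (b) meets the standard; on (c) the weight is 92, which does exceed 91, so (c) meets the standard.
  All elements met. The beneficiary retains the burden for Stage 2.
At Stage 2 the beneficiary must meet a preponderance (weight is at least 48): on (d) the weight is 48, which does reach 48, so (d) meets the standard.
  Stage 2 carried; the burden shifts to the trustee.
At Stage 3 the trustee must meet a substantially-more-likely showing (weight is at least 71): on (e) the weight is 73 (the beneficiary's 28 is given no effect), ≥ 71, so (e) meets the standard; on (f) the weight is 78 (the beneficiary's 29 is given no effect), ≥ 71, so (f) meets the standard.
  Stage 3 carried; the final stage is satisfied.
With every stage satisfied, the trustee prevails.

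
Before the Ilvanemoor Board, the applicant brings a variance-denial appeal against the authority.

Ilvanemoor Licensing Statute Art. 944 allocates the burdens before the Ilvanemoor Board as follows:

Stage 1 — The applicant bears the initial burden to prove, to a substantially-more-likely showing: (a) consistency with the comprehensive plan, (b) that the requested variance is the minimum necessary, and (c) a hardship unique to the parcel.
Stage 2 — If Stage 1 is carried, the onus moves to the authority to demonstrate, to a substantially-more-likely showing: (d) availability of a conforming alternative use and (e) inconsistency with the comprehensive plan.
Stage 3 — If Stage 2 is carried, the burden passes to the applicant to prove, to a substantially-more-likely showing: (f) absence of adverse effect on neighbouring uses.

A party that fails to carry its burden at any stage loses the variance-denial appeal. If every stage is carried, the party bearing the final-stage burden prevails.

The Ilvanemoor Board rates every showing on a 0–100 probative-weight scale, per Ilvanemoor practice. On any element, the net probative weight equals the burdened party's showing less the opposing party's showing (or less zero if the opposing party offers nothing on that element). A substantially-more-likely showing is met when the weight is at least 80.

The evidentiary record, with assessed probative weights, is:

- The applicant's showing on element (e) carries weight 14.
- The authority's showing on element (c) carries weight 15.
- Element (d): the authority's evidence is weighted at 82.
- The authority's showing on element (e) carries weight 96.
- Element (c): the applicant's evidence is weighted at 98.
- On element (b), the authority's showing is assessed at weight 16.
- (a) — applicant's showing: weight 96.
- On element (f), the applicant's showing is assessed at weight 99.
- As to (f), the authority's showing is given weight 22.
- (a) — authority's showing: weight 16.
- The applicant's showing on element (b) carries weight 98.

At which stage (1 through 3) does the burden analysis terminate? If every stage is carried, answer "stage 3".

stage 3

Stage 1 (applicant, a substantially-more-likely showing, weight is at least 80): (a) net 96−16=80 ≥ 80 — meets; (b) net 98−16=82 ≥ 80 — meets; (c) net 98−15=83 ≥ 80 — meets.
  All elements met. The burden passes to the authority.
Stage 2 (authority, a substantially-more-likely showing, weight is at least 80): (d) 82 ≥ 80 — meets; (e) net 96−14=82 ≥ 80 — meets.
  Stage 2 is satisfied; the onus moves to the applicant.
Stage 3 (applicant, a substantially-more-likely showing, weight is at least 80): (f) net 99−22=77 < 80 — fails.
  Stage 3 not carried; the applicant fails its burden.
The analysis ends at Stage 3; the authority prevails.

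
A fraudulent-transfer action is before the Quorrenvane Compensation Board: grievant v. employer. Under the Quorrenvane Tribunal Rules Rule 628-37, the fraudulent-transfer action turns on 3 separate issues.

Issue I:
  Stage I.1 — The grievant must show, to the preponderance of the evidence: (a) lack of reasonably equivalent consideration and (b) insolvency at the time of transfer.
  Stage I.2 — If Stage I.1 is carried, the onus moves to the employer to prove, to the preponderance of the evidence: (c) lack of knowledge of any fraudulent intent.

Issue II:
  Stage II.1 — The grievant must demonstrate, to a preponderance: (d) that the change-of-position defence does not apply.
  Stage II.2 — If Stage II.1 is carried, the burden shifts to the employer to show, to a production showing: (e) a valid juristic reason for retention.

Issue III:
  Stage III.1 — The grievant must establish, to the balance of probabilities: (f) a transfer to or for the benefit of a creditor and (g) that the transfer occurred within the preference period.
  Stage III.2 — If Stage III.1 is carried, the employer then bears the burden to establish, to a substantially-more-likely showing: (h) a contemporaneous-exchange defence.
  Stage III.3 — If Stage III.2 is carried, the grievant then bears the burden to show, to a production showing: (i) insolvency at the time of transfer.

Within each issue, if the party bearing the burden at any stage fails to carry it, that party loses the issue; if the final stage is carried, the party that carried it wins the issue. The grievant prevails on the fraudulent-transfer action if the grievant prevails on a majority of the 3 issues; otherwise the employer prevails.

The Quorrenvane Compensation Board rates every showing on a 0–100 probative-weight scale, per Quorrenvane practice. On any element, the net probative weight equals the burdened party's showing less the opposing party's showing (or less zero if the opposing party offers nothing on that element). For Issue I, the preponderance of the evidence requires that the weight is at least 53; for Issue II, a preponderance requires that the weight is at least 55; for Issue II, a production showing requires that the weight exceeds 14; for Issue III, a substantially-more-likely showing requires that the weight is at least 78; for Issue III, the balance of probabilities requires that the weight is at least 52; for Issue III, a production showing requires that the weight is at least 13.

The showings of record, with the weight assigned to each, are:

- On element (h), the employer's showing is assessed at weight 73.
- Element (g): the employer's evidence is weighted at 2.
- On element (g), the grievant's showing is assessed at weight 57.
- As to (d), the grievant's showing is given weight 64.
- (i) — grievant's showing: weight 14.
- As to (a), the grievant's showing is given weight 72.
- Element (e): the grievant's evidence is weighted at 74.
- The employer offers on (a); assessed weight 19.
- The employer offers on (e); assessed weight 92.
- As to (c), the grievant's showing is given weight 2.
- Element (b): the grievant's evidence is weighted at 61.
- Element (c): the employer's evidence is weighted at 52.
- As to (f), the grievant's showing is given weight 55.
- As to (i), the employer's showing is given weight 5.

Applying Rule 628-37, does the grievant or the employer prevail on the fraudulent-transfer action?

grievant

— Issue I —
At Stage I.1 the grievant must meet the preponderance of the evidence (weight is at least 53): on (a) the weight is 72 less the opposing 19 gives net 53, which does reach 53, so (a) meets the standard; on (b) the weight is 61, which does reach 53, so (b) meets the standard.
  The grievant carries Stage I.1; the employer now bears the burden.
At Stage I.2 the employer must meet the preponderance of the evidence (weight is at least 53): on (c) the weight is 52 less the opposing 2 gives net 50, < 53, so (c) does not meet the standard.
  Not every element is met, so the employer fails to carry Stage I.2.
The analysis ends at Stage I.2; the grievant prevails on this issue.
— Issue II —
Stage II.1 (grievant, a preponderance, weight is at least 55): (d) 64 ≥ 55 — meets.
  The grievant carries Stage II.1; the employer now bears the burden.
Stage II.2 (employer, a production showing, weight exceeds 14): (e) net 92−74=18 > 14 — meets.
  The employer carries the last stage.
Every stage carried; the employer prevails on this issue.
— Issue III —
Stage III.1 — burden on grievant; standard: the balance of probabilities (weight is at least 52).
    (f): 55 ≥ 52 [met]
    (g): 57 − 2 = 55 ≥ 52 [met]
  The grievant carries Stage III.1; the employer now bears the burden.
Stage III.2 — burden on employer; standard: a substantially-more-likely showing (weight is at least 78).
    (h): 73 < 78 [not met]
  The employer does not carry Stage III.2.
So the grievant prevails on this issue.
Per-issue: Issue I → grievant; Issue II → employer; Issue III → grievant. The grievant must prevail on a majority of issues; overall, the grievant prevails.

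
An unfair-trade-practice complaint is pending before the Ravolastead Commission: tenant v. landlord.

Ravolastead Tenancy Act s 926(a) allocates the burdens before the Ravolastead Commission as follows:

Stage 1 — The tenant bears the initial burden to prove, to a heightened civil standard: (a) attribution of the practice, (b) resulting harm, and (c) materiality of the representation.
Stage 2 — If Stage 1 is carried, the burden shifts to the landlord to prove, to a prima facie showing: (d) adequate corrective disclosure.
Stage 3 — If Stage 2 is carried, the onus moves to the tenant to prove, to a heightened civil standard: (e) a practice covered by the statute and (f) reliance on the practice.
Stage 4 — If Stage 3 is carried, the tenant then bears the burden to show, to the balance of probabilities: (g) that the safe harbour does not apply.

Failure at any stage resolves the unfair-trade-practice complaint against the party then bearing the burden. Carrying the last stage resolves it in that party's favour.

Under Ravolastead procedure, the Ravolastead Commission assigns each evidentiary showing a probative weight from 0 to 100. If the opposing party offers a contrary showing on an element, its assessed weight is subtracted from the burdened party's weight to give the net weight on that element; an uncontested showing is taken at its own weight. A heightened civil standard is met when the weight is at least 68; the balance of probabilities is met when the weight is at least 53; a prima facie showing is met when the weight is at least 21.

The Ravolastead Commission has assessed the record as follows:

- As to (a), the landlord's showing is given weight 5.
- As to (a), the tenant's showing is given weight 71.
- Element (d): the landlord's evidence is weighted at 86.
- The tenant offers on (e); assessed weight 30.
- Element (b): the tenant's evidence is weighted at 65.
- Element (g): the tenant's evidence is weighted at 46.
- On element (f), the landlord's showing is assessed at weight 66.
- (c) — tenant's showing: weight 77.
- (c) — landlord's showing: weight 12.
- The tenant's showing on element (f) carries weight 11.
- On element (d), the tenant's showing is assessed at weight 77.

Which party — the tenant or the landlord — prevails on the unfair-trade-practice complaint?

landlord

At Stage 1 the tenant must meet a heightened civil standard (weight is at least 68): on (a) the weight is 71 less the opposing 5 gives net 66, < 68, so (a) does not meet the standard; on (b) the weight is 65, < 68, so (b) does not meet the standard; on (c) the weight is 77 less the opposing 12 gives net 65, which does not reach 68, so (c) does not meet the standard.
  Not every element is met, so the tenant fails to carry Stage 1.
The landlord prevails.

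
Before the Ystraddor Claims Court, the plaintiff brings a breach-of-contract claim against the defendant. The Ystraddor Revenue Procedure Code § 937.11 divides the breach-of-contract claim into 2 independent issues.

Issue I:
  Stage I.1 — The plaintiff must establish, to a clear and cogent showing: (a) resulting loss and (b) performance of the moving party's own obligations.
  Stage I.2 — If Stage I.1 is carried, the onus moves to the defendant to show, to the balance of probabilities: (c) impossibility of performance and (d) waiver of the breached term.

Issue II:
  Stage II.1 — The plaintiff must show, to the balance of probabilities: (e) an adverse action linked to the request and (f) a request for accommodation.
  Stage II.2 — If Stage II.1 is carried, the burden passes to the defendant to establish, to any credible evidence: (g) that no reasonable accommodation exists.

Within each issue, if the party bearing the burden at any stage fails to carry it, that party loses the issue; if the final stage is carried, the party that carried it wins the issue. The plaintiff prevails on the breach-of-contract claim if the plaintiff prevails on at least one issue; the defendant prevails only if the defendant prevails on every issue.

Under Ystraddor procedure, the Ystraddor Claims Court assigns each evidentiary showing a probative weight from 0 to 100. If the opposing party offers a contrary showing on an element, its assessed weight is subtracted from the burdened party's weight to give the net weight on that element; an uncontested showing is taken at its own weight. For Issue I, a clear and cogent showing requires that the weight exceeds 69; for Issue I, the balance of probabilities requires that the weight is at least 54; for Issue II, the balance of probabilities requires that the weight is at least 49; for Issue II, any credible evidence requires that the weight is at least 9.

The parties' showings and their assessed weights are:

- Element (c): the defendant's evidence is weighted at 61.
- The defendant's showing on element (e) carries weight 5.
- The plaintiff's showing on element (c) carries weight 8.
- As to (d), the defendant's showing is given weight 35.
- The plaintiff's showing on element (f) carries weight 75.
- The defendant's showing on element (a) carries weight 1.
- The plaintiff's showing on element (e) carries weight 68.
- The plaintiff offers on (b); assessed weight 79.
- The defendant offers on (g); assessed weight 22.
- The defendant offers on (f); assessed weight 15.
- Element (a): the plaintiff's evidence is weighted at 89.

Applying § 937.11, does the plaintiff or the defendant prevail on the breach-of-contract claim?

— Issue I —
Stage I.1 (plaintiff, a clear and cogent showing, weight exceeds 69): (a) net 89−1=88 > 69 — meets; (b) 79 > 69 — meets.
  All elements met. The burden passes to the defendant.
Stage I.2 (defendant, the balance of probabilities, weight is at least 54): (c) net 61−8=53 < 54 — fails; (d) 35 < 54 — fails.
  Stage I.2 not carried; the defendant fails its burden.
The plaintiff prevails on this issue.
— Issue II —
Stage II.1 — burden on plaintiff; standard: the balance of probabilities (weight is at least 49).
    (e): 68 − 5 = 63 ≥ 49 [met]
    (f): 75 − 15 = 60 ≥ 49 [met]
  The plaintiff carries Stage II.1; the defendant now bears the burden.
Stage II.2 — burden on defendant; standard: any credible evidence (weight is at least 9).
    (g): 22 ≥ 9 [met]
  All elements met at the final stage.
With every stage satisfied, the defendant prevails on this issue.
Per-issue: Issue I → plaintiff; Issue II → defendant. The plaintiff must prevail on at least one issue; overall, the plaintiff prevails.

plaintiff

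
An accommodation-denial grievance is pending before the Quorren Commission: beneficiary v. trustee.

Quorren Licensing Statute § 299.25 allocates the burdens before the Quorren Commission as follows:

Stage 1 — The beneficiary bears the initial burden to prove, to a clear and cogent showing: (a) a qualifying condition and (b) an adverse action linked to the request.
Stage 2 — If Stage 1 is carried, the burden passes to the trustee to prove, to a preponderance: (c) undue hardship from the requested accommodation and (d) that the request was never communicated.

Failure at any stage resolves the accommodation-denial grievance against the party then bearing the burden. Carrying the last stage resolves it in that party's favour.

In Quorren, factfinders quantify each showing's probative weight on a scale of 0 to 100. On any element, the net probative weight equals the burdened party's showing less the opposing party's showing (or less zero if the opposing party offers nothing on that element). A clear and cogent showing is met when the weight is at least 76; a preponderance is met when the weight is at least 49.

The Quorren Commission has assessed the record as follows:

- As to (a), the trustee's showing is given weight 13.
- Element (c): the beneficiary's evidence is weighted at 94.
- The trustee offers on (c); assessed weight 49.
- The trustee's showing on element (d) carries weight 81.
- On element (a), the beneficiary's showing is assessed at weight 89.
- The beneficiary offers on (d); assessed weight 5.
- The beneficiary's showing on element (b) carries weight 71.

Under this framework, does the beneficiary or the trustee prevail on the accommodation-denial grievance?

trustee

At Stage 1 the beneficiary must meet a clear and cogent showing (weight is at least 76): on (a) the weight is 89 less the opposing 13 gives net 76, which does reach 76, so (a) meets the standard; on (b) the weight is 71, < 76, so (b) does not meet the standard.
  Not every element is met, so the beneficiary fails to carry Stage 1.
So the trustee prevails.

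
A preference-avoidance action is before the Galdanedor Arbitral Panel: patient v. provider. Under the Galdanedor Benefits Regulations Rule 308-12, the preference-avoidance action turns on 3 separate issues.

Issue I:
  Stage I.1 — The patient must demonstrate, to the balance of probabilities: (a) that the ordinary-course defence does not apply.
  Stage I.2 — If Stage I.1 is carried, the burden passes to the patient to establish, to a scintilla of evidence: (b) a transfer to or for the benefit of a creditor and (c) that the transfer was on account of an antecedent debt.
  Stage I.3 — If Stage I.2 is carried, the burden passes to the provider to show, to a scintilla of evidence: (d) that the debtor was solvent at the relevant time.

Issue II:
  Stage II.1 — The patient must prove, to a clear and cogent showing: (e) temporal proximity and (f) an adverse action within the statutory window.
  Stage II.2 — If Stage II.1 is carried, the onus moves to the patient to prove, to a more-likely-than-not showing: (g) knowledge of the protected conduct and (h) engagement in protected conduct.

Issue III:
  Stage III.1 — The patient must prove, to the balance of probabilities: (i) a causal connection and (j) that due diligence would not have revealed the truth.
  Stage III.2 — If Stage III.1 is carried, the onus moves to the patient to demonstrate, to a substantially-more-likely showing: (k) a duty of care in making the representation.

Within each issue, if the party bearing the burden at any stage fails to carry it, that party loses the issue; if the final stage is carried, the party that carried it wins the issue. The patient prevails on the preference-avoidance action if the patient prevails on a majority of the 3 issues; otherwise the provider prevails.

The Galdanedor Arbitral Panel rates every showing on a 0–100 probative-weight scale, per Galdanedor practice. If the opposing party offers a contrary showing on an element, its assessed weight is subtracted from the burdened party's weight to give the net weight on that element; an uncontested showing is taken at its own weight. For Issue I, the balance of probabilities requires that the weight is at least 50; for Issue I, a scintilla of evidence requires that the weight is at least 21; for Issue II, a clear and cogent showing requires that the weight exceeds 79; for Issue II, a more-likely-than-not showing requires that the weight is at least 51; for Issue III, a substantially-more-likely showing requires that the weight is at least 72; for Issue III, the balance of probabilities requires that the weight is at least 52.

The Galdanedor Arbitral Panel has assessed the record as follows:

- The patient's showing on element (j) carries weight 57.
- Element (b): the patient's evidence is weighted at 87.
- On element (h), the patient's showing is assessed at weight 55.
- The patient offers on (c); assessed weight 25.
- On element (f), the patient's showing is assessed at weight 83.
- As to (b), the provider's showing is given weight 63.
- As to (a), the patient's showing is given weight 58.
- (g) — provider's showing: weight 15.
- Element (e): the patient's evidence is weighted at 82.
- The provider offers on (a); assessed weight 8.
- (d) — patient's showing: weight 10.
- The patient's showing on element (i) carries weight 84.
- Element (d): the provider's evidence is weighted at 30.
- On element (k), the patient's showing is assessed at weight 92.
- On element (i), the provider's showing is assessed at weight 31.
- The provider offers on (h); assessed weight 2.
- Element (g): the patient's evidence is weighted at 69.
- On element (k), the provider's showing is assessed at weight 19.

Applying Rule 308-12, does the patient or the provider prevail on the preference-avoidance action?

patient

— Issue I —
Stage I.1 — burden on patient; standard: the balance of probabilities (weight is at least 50).
    (a): 58 − 8 = 50 ≥ 50 [met]
  Stage I.1 is satisfied; the patient continues to bear the burden.
Stage I.2 — burden on patient; standard: a scintilla of evidence (weight is at least 21).
    (b): 87 − 63 = 24 ≥ 21 [met]
    (c): 25 ≥ 21 [met]
  Stage I.2 is satisfied; the onus moves to the provider.
Stage I.3 — burden on provider; standard: a scintilla of evidence (weight is at least 21).
    (d): 30 − 10 = 20 < 21 [not met]
  Not every element is met, so the provider fails to carry Stage I.3.
So the patient prevails on this issue.
— Issue II —
At Stage II.1 the patient must meet a clear and cogent showing (weight exceeds 79): on (e) the weight is 82, > 79, so (e) meets the standard; on (f) the weight is 83, which does exceed 79, so (f) meets the standard.
  Stage II.1 carried; the burden remains with the patient.
At Stage II.2 the patient must meet a more-likely-than-not showing (weight is at least 51): on (g) the weight is 69 less the opposing 15 gives net 54, which does reach 51, so (g) meets the standard; on (h) the weight is 55 less the opposing 2 gives net 53, which does reach 51, so (h) meets the standard.
  The patient carries the last stage.
All stages carried — the patient prevails on this issue.
— Issue III —
At Stage III.1 the patient must meet the balance of probabilities (weight is at least 52): on (i) the weight is 84 less the opposing 31 gives net 53, ≥ 52, so (i) meets the standard; on (j) the weight is 57, which does reach 52, so (j) meets the standard.
  All elements met. The patient retains the burden for Stage III.2.
At Stage III.2 the patient must meet a substantially-more-likely showing (weight is at least 72): on (k) the weight is 92 less the opposing 19 gives net 73, which does reach 72, so (k) meets the standard.
  The patient carries the last stage.
Every stage carried; the patient prevails on this issue.
Per-issue: Issue I → patient; Issue II → patient; Issue III → patient. The patient must prevail on a majority of issues; overall, the patient prevails.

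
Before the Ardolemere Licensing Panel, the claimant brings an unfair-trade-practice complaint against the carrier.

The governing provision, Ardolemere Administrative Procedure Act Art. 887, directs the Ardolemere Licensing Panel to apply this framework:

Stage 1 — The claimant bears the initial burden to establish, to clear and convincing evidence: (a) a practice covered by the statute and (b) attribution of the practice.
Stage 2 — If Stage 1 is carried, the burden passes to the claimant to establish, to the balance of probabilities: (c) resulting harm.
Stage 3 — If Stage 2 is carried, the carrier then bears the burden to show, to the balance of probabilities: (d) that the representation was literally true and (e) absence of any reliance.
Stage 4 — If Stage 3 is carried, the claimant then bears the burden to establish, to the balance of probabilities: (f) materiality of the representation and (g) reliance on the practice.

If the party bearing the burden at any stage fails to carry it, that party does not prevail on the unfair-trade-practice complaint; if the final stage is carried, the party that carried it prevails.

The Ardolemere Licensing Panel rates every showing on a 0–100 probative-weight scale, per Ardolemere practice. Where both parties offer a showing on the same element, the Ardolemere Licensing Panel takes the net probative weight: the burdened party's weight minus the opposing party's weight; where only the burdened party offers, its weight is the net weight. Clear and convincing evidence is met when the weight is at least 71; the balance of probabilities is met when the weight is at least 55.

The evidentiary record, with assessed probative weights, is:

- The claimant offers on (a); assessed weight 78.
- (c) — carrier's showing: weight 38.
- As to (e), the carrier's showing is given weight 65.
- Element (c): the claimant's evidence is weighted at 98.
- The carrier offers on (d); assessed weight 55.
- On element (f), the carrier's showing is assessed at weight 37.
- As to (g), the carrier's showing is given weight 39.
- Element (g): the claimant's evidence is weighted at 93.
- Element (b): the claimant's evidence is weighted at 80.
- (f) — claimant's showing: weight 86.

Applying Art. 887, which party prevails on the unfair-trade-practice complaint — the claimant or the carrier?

carrier

At Stage 1 the claimant must meet clear and convincing evidence (weight is at least 71): on (a) the weight is 78, which does reach 71, so (a) meets the standard; on (b) the weight is 80, ≥ 71, so (b) meets the standard.
  Stage 1 carried; the burden remains with the claimant.
At Stage 2 the claimant must meet the balance of probabilities (weight is at least 55): on (c) the weight is 98 less the opposing 38 gives net 60, which does reach 55, so (c) meets the standard.
  The claimant carries Stage 2; the carrier now bears the burden.
At Stage 3 the carrier must meet the balance of probabilities (weight is at least 55): on (d) the weight is 55, ≥ 55, so (d) meets the standard; on (e) the weight is 65, which does reach 55, so (e) meets the standard.
  The carrier carries Stage 3; the claimant now bears the burden.
At Stage 4 the claimant must meet the balance of probabilities (weight is at least 55): on (f) the weight is 86 less the opposing 37 gives net 49, < 55, so (f) does not meet the standard; on (g) the weight is 93 less the opposing 39 gives net 54, < 55, so (g) does not meet the standard.
  Stage 4 not carried; the claimant fails its burden.
The analysis ends at Stage 4; the carrier prevails.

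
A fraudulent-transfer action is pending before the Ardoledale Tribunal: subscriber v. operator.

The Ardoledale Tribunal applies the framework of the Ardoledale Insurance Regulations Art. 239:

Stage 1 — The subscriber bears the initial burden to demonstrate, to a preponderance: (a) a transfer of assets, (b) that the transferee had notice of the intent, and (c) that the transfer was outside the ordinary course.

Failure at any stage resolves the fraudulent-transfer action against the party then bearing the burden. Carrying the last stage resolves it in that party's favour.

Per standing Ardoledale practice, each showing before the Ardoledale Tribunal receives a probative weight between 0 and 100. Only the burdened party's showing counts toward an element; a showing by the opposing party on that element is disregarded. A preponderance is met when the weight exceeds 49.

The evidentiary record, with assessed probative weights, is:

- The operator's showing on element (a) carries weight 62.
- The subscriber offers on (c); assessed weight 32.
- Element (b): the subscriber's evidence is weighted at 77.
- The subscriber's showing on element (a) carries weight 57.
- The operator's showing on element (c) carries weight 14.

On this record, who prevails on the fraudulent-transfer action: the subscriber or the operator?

At Stage 1 the subscriber must meet a preponderance (weight exceeds 49): on (a) the weight is 57 (the operator's 62 is given no effect), which does exceed 49, so (a) meets the standard; on (b) the weight is 77, > 49, so (b) meets the standard; on (c) the weight is 32 (the operator's 14 is given no effect), ≤ 49, so (c) does not meet the standard.
  Stage 1 not carried; the subscriber fails its burden.
The analysis ends at Stage 1; the operator prevails.

operator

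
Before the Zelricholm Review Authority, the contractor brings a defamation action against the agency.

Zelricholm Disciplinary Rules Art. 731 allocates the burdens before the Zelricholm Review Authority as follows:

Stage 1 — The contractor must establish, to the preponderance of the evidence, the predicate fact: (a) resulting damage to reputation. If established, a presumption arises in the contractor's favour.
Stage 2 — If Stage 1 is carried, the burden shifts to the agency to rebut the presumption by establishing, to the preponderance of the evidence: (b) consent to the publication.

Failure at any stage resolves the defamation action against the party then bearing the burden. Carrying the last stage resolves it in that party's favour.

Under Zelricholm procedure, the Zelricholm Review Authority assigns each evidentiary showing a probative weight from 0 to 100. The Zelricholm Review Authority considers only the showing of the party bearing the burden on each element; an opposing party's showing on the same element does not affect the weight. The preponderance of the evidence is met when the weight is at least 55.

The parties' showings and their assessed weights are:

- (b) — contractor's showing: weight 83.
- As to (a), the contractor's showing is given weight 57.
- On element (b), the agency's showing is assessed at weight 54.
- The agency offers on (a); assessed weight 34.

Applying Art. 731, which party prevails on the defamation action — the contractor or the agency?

At Stage 1 the contractor must meet the preponderance of the evidence (weight is at least 55): on (a) the weight is 57 (the agency's 34 is given no effect), ≥ 55, so (a) meets the standard.
  Stage 1 is satisfied; the onus moves to the agency.
At Stage 2 the agency must meet the preponderance of the evidence (weight is at least 55): on (b) the weight is 54 (the contractor's 83 is given no effect), < 55, so (b) does not meet the standard.
  The agency does not carry Stage 2.
So the contractor prevails.

contractor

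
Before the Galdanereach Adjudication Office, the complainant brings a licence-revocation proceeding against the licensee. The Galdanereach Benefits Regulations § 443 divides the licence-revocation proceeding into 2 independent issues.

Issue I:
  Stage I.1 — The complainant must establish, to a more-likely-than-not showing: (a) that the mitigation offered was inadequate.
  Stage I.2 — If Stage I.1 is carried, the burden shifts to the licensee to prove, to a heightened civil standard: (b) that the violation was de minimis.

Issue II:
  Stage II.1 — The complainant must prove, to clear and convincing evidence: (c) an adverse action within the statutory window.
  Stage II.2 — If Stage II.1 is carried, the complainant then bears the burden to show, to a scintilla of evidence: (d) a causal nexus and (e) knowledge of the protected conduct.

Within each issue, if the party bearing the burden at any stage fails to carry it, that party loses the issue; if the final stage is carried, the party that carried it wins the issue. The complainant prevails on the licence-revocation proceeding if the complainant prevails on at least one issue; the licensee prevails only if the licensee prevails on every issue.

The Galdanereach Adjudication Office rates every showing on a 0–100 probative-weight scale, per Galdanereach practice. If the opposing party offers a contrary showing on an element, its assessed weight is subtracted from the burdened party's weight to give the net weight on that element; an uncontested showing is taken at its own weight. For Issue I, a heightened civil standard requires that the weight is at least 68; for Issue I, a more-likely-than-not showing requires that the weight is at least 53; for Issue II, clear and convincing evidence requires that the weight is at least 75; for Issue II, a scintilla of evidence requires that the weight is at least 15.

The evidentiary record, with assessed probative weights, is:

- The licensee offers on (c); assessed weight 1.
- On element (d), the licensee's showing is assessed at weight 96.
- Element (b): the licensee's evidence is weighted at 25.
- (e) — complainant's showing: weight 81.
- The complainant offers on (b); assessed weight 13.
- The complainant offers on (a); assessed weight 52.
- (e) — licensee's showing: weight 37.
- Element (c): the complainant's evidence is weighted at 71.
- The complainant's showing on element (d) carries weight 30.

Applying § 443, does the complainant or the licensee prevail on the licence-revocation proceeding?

licensee

— Issue I —
Stage I.1 (complainant, a more-likely-than-not showing, weight is at least 53): (a) 52 < 53 — fails.
  Stage I.1 not carried; the complainant fails its burden.
The licensee prevails on this issue.
— Issue II —
Stage II.1 — burden on complainant; standard: clear and convincing evidence (weight is at least 75).
    (c): 71 − 1 = 70 < 75 [not met]
  Not every element is met, so the complainant fails to carry Stage II.1.
So the licensee prevails on this issue.
Per-issue: Issue I → licensee; Issue II → licensee. The complainant must prevail on at least one issue; overall, the licensee prevails.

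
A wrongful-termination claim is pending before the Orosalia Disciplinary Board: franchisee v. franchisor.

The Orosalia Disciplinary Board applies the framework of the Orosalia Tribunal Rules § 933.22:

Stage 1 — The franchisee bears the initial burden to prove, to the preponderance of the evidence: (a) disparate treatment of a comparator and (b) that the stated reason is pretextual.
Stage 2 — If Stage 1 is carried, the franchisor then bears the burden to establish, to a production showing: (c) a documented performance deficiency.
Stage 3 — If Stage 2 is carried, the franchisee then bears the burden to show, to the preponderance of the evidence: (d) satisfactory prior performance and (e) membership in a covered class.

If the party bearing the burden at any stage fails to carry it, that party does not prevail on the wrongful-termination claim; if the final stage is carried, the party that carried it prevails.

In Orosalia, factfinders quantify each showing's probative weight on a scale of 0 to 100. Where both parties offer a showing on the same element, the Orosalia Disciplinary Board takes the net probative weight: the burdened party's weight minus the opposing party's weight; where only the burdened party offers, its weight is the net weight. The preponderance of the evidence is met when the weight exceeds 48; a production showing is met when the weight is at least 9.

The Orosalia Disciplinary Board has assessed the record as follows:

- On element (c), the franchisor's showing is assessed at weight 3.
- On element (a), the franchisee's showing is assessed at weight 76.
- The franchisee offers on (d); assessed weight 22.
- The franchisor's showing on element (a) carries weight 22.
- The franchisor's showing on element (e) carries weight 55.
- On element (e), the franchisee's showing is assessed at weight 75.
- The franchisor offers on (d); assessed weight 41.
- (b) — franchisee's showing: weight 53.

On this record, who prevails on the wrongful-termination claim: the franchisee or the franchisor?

franchisee

Stage 1 (franchisee, the preponderance of the evidence, weight exceeds 48): (a) net 76−22=54 > 48 — meets; (b) 53 > 48 — meets.
  Stage 1 carried; the burden shifts to the franchisor.
Stage 2 (franchisor, a production showing, weight is at least 9): (c) 3 < 9 — fails.
  Stage 2 not carried; the franchisor fails its burden.
So the franchisee prevails.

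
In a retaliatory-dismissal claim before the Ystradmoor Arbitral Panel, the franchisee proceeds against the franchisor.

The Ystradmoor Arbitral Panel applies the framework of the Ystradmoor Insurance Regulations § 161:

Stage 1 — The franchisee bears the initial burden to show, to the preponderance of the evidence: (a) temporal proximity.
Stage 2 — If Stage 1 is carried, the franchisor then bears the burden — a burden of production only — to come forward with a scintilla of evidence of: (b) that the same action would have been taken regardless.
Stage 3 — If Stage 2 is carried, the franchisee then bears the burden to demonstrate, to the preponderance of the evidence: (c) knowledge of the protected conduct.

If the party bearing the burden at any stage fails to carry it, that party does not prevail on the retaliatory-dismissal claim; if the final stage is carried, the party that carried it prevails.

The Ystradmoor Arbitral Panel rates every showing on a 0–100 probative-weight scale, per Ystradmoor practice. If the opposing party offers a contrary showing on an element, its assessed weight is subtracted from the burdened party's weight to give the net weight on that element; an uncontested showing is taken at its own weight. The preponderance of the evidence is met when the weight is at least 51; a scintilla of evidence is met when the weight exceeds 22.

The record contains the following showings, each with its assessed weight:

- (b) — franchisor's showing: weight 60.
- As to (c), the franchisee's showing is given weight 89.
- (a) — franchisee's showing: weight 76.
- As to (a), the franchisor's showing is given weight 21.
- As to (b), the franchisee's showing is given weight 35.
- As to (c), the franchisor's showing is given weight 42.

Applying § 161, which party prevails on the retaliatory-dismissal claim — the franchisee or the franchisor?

Stage 1 — burden on franchisee; standard: the preponderance of the evidence (weight is at least 51).
    (a): 76 − 21 = 55 ≥ 51 [met]
  Stage 1 is satisfied; the onus moves to the franchisor.
Stage 2 — burden on franchisor; standard: a scintilla of evidence (weight exceeds 22).
    (b): 60 − 35 = 25 > 22 [met]
  All elements met. The burden passes to the franchisee.
Stage 3 — burden on franchisee; standard: the preponderance of the evidence (weight is at least 51).
    (c): 89 − 42 = 47 < 51 [not met]
  Not every element is met, so the franchisee fails to carry Stage 3.
The analysis ends at Stage 3; the franchisor prevails.

franchisor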